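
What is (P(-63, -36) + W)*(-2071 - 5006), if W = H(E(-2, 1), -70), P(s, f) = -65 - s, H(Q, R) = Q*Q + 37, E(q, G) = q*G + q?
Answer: -360927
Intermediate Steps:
E(q, G) = q + G*q (E(q, G) = G*q + q = q + G*q)
H(Q, R) = 37 + Q**2 (H(Q, R) = Q**2 + 37 = 37 + Q**2)
W = 53 (W = 37 + (-2*(1 + 1))**2 = 37 + (-2*2)**2 = 37 + (-4)**2 = 37 + 16 = 53)
(P(-63, -36) + W)*(-2071 - 5006) = ((-65 - 1*(-63)) + 53)*(-2071 - 5006) = ((-65 + 63) + 53)*(-7077) = (-2 + 53)*(-7077) = 51*(-7077) = -360927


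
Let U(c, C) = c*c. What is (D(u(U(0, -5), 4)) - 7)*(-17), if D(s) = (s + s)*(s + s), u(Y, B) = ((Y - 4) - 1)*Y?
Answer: 119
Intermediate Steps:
U(c, C) = c**2
u(Y, B) = Y*(-5 + Y) (u(Y, B) = ((-4 + Y) - 1)*Y = (-5 + Y)*Y = Y*(-5 + Y))
D(s) = 4*s**2 (D(s) = (2*s)*(2*s) = 4*s**2)
(D(u(U(0, -5), 4)) - 7)*(-17) = (4*(0**2*(-5 + 0**2))**2 - 7)*(-17) = (4*(0*(-5 + 0))**2 - 7)*(-17) = (4*(0*(-5))**2 - 7)*(-17) = (4*0**2 - 7)*(-17) = (4*0 - 7)*(-17) = (0 - 7)*(-17) = -7*(-17) = 119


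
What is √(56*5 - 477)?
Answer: I*√197 ≈ 14.036*I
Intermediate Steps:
√(56*5 - 477) = √(280 - 477) = √(-197) = I*√197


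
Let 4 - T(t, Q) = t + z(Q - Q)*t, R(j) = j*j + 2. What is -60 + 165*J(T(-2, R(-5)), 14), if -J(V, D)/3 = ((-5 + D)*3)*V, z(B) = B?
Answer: -80250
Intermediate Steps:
R(j) = 2 + j² (R(j) = j² + 2 = 2 + j²)
T(t, Q) = 4 - t (T(t, Q) = 4 - (t + (Q - Q)*t) = 4 - (t + 0*t) = 4 - (t + 0) = 4 - t)
J(V, D) = -3*V*(-15 + 3*D) (J(V, D) = -3*(-5 + D)*3*V = -3*(-15 + 3*D)*V = -3*V*(-15 + 3*D))
-60 + 165*J(T(-2, R(-5)), 14) = -60 + 165*(9*(4 - 1*(-2))*(5 - 1*14)) = -60 + 165*(9*(4 + 2)*(5 - 14)) = -60 + 165*(9*6*(-9)) = -60 + 165*(-486) = -60 - 80190 = -80250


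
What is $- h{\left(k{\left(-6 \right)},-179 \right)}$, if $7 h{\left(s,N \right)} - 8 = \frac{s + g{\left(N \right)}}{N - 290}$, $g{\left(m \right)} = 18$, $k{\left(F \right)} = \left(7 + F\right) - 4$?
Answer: $- \frac{3737}{3283} \approx -1.1383$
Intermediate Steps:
$k{\left(F \right)} = 3 + F$
$h{\left(s,N \right)} = \frac{8}{7} + \frac{18 + s}{7 \left(-290 + N\right)}$ ($h{\left(s,N \right)} = \frac{8}{7} + \frac{\left(s + 18\right) \frac{1}{N - 290}}{7} = \frac{8}{7} + \frac{\left(18 + s\right) \frac{1}{-290 + N}}{7} = \frac{8}{7} + \frac{\frac{1}{-290 + N} \left(18 + s\right)}{7} = \frac{8}{7} + \frac{18 + s}{7 \left(-290 + N\right)}$)
$- h{\left(k{\left(-6 \right)},-179 \right)} = - \frac{-2302 + \left(3 - 6\right) + 8 \left(-179\right)}{7 \left(-290 - 179\right)} = - \frac{-2302 - 3 - 1432}{7 \left(-469\right)} = - \frac{\left(-1\right) \left(-3737\right)}{7 \cdot 469} = \left(-1\right) \frac{3737}{3283} = - \frac{3737}{3283}$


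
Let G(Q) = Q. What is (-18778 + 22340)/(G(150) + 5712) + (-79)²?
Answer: 18294152/2931 ≈ 6241.6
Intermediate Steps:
(-18778 + 22340)/(G(150) + 5712) + (-79)² = (-18778 + 22340)/(150 + 5712) + (-79)² = 3562/5862 + 6241 = 3562*(1/5862) + 6241 = 1781/2931 + 6241 = 18294152/2931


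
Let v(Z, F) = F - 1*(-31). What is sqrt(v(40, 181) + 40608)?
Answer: 2*sqrt(10205) ≈ 202.04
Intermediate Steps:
v(Z, F) = 31 + F (v(Z, F) = F + 31 = 31 + F)
sqrt(v(40, 181) + 40608) = sqrt((31 + 181) + 40608) = sqrt(212 + 40608) = sqrt(40820) = 2*sqrt(10205)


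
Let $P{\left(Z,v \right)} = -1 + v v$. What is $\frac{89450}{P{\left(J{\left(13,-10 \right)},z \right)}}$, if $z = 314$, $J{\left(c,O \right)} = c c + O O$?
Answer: $\frac{17890}{19719} \approx 0.90725$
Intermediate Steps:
$J{\left(c,O \right)} = O^{2} + c^{2}$ ($J{\left(c,O \right)} = c^{2} + O^{2} = O^{2} + c^{2}$)
$P{\left(Z,v \right)} = -1 + v^{2}$
$\frac{89450}{P{\left(J{\left(13,-10 \right)},z \right)}} = \frac{89450}{-1 + 314^{2}} = \frac{89450}{-1 + 98596} = \frac{89450}{98595} = 89450 \cdot \frac{1}{98595} = \frac{17890}{19719}$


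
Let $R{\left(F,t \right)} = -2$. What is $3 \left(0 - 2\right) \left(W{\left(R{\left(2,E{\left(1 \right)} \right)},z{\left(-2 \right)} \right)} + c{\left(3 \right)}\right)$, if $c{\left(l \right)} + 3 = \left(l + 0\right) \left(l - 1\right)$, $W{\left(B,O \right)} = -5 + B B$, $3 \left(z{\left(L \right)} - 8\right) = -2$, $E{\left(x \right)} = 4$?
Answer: $-12$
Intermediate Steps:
$z{\left(L \right)} = \frac{22}{3}$ ($z{\left(L \right)} = 8 + \frac{1}{3} \left(-2\right) = 8 - \frac{2}{3} = \frac{22}{3}$)
$W{\left(B,O \right)} = -5 + B^{2}$
$c{\left(l \right)} = -3 + l \left(-1 + l\right)$ ($c{\left(l \right)} = -3 + \left(l + 0\right) \left(l - 1\right) = -3 + l \left(-1 + l\right)$)
$3 \left(0 - 2\right) \left(W{\left(R{\left(2,E{\left(1 \right)} \right)},z{\left(-2 \right)} \right)} + c{\left(3 \right)}\right) = 3 \left(0 - 2\right) \left(\left(-5 + \left(-2\right)^{2}\right) - \left(6 - 9\right)\right) = 3 \left(-2\right) \left(\left(-5 + 4\right) - -3\right) = - 6 \left(-1 + 3\right) = \left(-6\right) 2 = -12$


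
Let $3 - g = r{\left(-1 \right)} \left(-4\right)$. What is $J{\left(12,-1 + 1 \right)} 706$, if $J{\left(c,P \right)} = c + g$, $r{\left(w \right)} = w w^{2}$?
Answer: $7766$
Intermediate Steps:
$r{\left(w \right)} = w^{3}$
$g = -1$ ($g = 3 - \left(-1\right)^{3} \left(-4\right) = 3 - \left(-1\right) \left(-4\right) = 3 - 4 = -1$)
$J{\left(c,P \right)} = -1 + c$ ($J{\left(c,P \right)} = c - 1 = -1 + c$)
$J{\left(12,-1 + 1 \right)} 706 = \left(-1 + 12\right) 706 = 11 \cdot 706 = 7766$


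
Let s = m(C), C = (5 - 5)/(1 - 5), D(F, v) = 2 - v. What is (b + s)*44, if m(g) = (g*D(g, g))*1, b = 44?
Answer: 1936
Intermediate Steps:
C = 0 (C = 0/(-4) = 0*(-¼) = 0)
m(g) = g*(2 - g) (m(g) = (g*(2 - g))*1 = g*(2 - g))
s = 0 (s = 0*(2 - 1*0) = 0*(2 + 0) = 0*2 = 0)
(b + s)*44 = (44 + 0)*44 = 44*44 = 1936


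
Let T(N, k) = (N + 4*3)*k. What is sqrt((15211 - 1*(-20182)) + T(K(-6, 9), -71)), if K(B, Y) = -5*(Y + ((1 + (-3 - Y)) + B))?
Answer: sqrt(31701) ≈ 178.05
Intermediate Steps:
K(B, Y) = 10 - 5*B (K(B, Y) = -5*(Y + ((-2 - Y) + B)) = -5*(Y + (-2 + B - Y)) = -5*(-2 + B) = 10 - 5*B)
T(N, k) = k*(12 + N) (T(N, k) = (N + 12)*k = (12 + N)*k = k*(12 + N))
sqrt((15211 - 1*(-20182)) + T(K(-6, 9), -71)) = sqrt((15211 - 1*(-20182)) - 71*(12 + (10 - 5*(-6)))) = sqrt((15211 + 20182) - 71*(12 + (10 + 30))) = sqrt(35393 - 71*(12 + 40)) = sqrt(35393 - 71*52) = sqrt(35393 - 3692) = sqrt(31701)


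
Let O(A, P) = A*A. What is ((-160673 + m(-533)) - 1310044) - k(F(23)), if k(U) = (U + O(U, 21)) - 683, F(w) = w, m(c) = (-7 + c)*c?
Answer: -1182766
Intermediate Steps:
O(A, P) = A²
m(c) = c*(-7 + c)
k(U) = -683 + U + U² (k(U) = (U + U²) - 683 = -683 + U + U²)
((-160673 + m(-533)) - 1310044) - k(F(23)) = ((-160673 - 533*(-7 - 533)) - 1310044) - (-683 + 23 + 23²) = ((-160673 - 533*(-540)) - 1310044) - (-683 + 23 + 529) = ((-160673 + 287820) - 1310044) - 1*(-131) = (127147 - 1310044) + 131 = -1182897 + 131 = -1182766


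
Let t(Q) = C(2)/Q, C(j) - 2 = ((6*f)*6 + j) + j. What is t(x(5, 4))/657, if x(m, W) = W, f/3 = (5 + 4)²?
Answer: 1459/438 ≈ 3.3311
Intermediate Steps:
f = 243 (f = 3*(5 + 4)² = 3*9² = 3*81 = 243)
C(j) = 8750 + 2*j (C(j) = 2 + (((6*243)*6 + j) + j) = 2 + ((1458*6 + j) + j) = 2 + ((8748 + j) + j) = 2 + (8748 + 2*j) = 8750 + 2*j)
t(Q) = 8754/Q (t(Q) = (8750 + 2*2)/Q = (8750 + 4)/Q = 8754/Q)
t(x(5, 4))/657 = (8754/4)/657 = (8754*(¼))*(1/657) = (4377/2)*(1/657) = 1459/438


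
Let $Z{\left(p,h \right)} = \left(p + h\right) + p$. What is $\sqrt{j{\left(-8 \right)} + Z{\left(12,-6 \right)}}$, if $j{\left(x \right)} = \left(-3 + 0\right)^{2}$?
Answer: $3 \sqrt{3} \approx 5.1962$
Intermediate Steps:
$Z{\left(p,h \right)} = h + 2 p$ ($Z{\left(p,h \right)} = \left(h + p\right) + p = h + 2 p$)
$j{\left(x \right)} = 9$ ($j{\left(x \right)} = \left(-3\right)^{2} = 9$)
$\sqrt{j{\left(-8 \right)} + Z{\left(12,-6 \right)}} = \sqrt{9 + \left(-6 + 2 \cdot 12\right)} = \sqrt{9 + \left(-6 + 24\right)} = \sqrt{9 + 18} = \sqrt{27} = 3 \sqrt{3}$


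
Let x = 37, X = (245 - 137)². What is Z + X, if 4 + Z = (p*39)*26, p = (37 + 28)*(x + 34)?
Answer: 4691270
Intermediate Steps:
X = 11664 (X = 108² = 11664)
p = 4615 (p = (37 + 28)*(37 + 34) = 65*71 = 4615)
Z = 4679606 (Z = -4 + (4615*39)*26 = -4 + 179985*26 = -4 + 4679610 = 4679606)
Z + X = 4679606 + 11664 = 4691270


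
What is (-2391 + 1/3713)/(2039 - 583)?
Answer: -4438891/2703064 ≈ -1.6422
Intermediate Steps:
(-2391 + 1/3713)/(2039 - 583) = (-2391 + 1/3713)/1456 = -8877782/3713*1/1456 = -4438891/2703064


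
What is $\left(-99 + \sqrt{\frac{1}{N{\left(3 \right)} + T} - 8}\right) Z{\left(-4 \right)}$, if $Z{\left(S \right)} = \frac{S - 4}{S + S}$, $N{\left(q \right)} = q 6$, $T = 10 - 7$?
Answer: $-99 + \frac{i \sqrt{3507}}{21} \approx -99.0 + 2.82 i$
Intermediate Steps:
$T = 3$
$N{\left(q \right)} = 6 q$
$Z{\left(S \right)} = \frac{-4 + S}{2 S}$
$\left(-99 + \sqrt{\frac{1}{N{\left(3 \right)} + T} - 8}\right) Z{\left(-4 \right)} = \left(-99 + \sqrt{\frac{1}{6 \cdot 3 + 3} - 8}\right) \frac{-4 - 4}{2 \left(-4\right)} = \left(-99 + \sqrt{\frac{1}{18 + 3} - 8}\right) \frac{1}{2} \left(- \frac{1}{4}\right) \left(-8\right) = \left(-99 + \sqrt{\frac{1}{21} - 8}\right) 1 = \left(-99 + \sqrt{- \frac{167}{21}}\right) 1 = \left(-99 + \frac{i \sqrt{3507}}{21}\right) 1 = -99 + \frac{i \sqrt{3507}}{21}$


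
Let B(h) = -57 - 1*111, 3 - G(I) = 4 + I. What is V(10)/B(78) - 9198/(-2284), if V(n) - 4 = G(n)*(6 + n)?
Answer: 60566/11991 ≈ 5.0510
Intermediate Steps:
G(I) = -1 - I (G(I) = 3 - (4 + I) = 3 + (-4 - I) = -1 - I)
V(n) = 4 + (-1 - n)*(6 + n)
B(h) = -168 (B(h) = -57 - 111 = -168)
V(10)/B(78) - 9198/(-2284) = (-2 - 1*10**2 - 7*10)/(-168) - 9198/(-2284) = (-2 - 1*100 - 70)*(-1/168) - 9198*(-1/2284) = (-2 - 100 - 70)*(-1/168) + 4599/1142 = -172*(-1/168) + 4599/1142 = 43/42 + 4599/1142 = 60566/11991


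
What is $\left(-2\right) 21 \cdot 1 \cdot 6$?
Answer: $-252$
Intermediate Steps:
$\left(-2\right) 21 \cdot 1 \cdot 6 = \left(-42\right) 6 = -252$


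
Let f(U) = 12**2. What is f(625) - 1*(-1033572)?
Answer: 1033716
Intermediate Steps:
f(U) = 144
f(625) - 1*(-1033572) = 144 - 1*(-1033572) = 144 + 1033572 = 1033716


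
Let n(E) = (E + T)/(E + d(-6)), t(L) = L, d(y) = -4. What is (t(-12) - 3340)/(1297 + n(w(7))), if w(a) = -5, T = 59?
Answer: -3352/1291 ≈ -2.5964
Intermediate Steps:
n(E) = (59 + E)/(-4 + E) (n(E) = (E + 59)/(E - 4) = (59 + E)/(-4 + E))
(t(-12) - 3340)/(1297 + n(w(7))) = (-12 - 3340)/(1297 + (59 - 5)/(-4 - 5)) = -3352/(1297 + 54/(-9)) = -3352/(1297 - ⅑*54) = -3352/(1297 - 6) = -3352/1291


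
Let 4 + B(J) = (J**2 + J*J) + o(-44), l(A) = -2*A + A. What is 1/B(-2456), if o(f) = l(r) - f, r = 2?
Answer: 1/12063910 ≈ 8.2892e-8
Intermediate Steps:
l(A) = -A
o(f) = -2 - f (o(f) = -1*2 - f = -2 - f)
B(J) = 38 + 2*J**2 (B(J) = -4 + ((J**2 + J*J) + (-2 - 1*(-44))) = -4 + ((J**2 + J**2) + (-2 + 44)) = -4 + (2*J**2 + 42) = -4 + (42 + 2*J**2) = 38 + 2*J**2)
1/B(-2456) = 1/(38 + 2*(-2456)**2) = 1/(38 + 2*6031936) = 1/(38 + 12063872) = 1/12063910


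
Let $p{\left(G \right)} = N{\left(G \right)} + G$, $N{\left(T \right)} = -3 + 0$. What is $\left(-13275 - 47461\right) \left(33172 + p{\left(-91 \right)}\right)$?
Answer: $-2009025408$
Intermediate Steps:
$N{\left(T \right)} = -3$
$p{\left(G \right)} = -3 + G$
$\left(-13275 - 47461\right) \left(33172 + p{\left(-91 \right)}\right) = \left(-13275 - 47461\right) \left(33172 - 94\right) = - 60736 \left(33172 - 94\right) = \left(-60736\right) 33078 = -2009025408$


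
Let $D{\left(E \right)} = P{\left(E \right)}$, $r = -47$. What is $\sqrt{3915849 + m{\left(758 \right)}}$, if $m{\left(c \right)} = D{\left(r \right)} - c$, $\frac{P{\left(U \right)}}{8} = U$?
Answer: $\sqrt{3914715} \approx 1978.6$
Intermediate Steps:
$P{\left(U \right)} = 8 U$
$D{\left(E \right)} = 8 E$
$m{\left(c \right)} = -376 - c$ ($m{\left(c \right)} = 8 \left(-47\right) - c = -376 - c$)
$\sqrt{3915849 + m{\left(758 \right)}} = \sqrt{3915849 - 1134} = \sqrt{3914715}$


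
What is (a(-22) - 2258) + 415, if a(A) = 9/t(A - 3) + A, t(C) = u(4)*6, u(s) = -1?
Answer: -3733/2 ≈ -1866.5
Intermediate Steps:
t(C) = -6 (t(C) = -1*6 = -6)
a(A) = -3/2 + A (a(A) = 9/(-6) + A = 9*(-⅙) + A = -3/2 + A)
(a(-22) - 2258) + 415 = ((-3/2 - 22) - 2258) + 415 = (-47/2 - 2258) + 415 = -4563/2 + 415 = -3733/2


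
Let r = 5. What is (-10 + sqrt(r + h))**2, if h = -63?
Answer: (10 - I*sqrt(58))**2 ≈ 42.0 - 152.32*I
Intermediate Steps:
(-10 + sqrt(r + h))**2 = (-10 + sqrt(5 - 63))**2 = (-10 + sqrt(-58))**2 = (-10 + I*sqrt(58))**2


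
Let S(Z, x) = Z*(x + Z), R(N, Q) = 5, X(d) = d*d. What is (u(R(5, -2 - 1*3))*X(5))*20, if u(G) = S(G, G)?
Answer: 25000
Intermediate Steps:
X(d) = d²
S(Z, x) = Z*(Z + x)
u(G) = 2*G² (u(G) = G*(G + G) = G*(2*G) = 2*G²)
(u(R(5, -2 - 1*3))*X(5))*20 = ((2*5²)*5²)*20 = ((2*25)*25)*20 = (50*25)*20 = 1250*20 = 25000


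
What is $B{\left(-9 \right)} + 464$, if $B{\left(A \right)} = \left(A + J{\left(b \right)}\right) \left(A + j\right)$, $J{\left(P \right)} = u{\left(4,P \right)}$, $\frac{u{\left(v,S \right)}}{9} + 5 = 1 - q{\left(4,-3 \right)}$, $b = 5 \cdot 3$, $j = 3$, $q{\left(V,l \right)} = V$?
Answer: $950$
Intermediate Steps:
$b = 15$
$u{\left(v,S \right)} = -72$ ($u{\left(v,S \right)} = -45 + 9 \left(1 - 4\right) = -45 + 9 \left(-3\right) = -45 - 27 = -72$)
$J{\left(P \right)} = -72$
$B{\left(A \right)} = \left(-72 + A\right) \left(3 + A\right)$ ($B{\left(A \right)} = \left(A - 72\right) \left(A + 3\right) = \left(-72 + A\right) \left(3 + A\right)$)
$B{\left(-9 \right)} + 464 = \left(-216 + \left(-9\right)^{2} - -621\right) + 464 = \left(-216 + 81 + 621\right) + 464 = 486 + 464 = 950$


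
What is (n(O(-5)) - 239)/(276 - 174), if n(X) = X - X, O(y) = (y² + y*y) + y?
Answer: -239/102 ≈ -2.3431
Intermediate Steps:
O(y) = y + 2*y² (O(y) = (y² + y²) + y = 2*y² + y = y + 2*y²)
n(X) = 0
(n(O(-5)) - 239)/(276 - 174) = (0 - 239)/(276 - 174) = -239/102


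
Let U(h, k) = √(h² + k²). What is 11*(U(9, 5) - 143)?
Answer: -1573 + 11*√106 ≈ -1459.7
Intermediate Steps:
11*(U(9, 5) - 143) = 11*(√(9² + 5²) - 143) = 11*(√(81 + 25) - 143) = 11*(√106 - 143) = 11*(-143 + √106) = -1573 + 11*√106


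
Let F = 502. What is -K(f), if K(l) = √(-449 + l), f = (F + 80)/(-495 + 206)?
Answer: -I*√130343/17 ≈ -21.237*I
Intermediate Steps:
f = -582/289 (f = (502 + 80)/(-495 + 206) = 582/(-289) = 582*(-1/289) = -582/289 ≈ -2.0138)
-K(f) = -√(-449 - 582/289) = -√(-130343/289) = -I*√130343/17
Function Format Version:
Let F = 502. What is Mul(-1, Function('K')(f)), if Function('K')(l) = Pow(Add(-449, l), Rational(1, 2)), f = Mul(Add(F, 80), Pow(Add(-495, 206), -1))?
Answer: Mul(Rational(-1, 17), I, Pow(130343, Rational(1, 2))) ≈ Mul(-21.237, I)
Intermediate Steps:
f = Rational(-582, 289) (f = Mul(Add(502, 80), Pow(Add(-495, 206), -1)) = Mul(582, Pow(-289, -1)) = Mul(582, Rational(-1, 289)) = Rational(-582, 289) ≈ -2.0138)
Mul(-1, Function('K')(f)) = Mul(-1, Pow(Add(-449, Rational(-582, 289)), Rational(1, 2))) = Mul(-1, Pow(Rational(-130343, 289), Rational(1, 2))) = Mul(-1, Mul(Rational(1, 17), I, Pow(130343, Rational(1, 2)))) = Mul(Rational(-1, 17), I, Pow(130343, Rational(1, 2)))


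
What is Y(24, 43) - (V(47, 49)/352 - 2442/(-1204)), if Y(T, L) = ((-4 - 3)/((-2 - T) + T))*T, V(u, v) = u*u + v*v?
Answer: 3648731/52976 ≈ 68.875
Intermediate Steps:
V(u, v) = u² + v²
Y(T, L) = 7*T/2 (Y(T, L) = (-7/(-2))*T = (-7*(-½))*T = 7*T/2)
Y(24, 43) - (V(47, 49)/352 - 2442/(-1204)) = (7/2)*24 - ((47² + 49²)/352 - 2442/(-1204)) = 84 - ((2209 + 2401)*(1/352) - 2442*(-1/1204)) = 84 - (4610*(1/352) + 1221/602) = 84 - (2305/176 + 1221/602) = 84 - 1*801253/52976 = 84 - 801253/52976 = 3648731/52976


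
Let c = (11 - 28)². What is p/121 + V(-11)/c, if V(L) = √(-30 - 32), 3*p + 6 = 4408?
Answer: 4402/363 + I*√62/289 ≈ 12.127 + 0.027246*I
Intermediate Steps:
c = 289 (c = (-17)² = 289)
p = 4402/3 (p = -2 + (⅓)*4408 = -2 + 4408/3 = 4402/3 ≈ 1467.3)
V(L) = I*√62 (V(L) = √(-62) = I*√62)
p/121 + V(-11)/c = (4402/3)/121 + (I*√62)/289 = (4402/3)*(1/121) + (I*√62)*(1/289) = 4402/363 + I*√62/289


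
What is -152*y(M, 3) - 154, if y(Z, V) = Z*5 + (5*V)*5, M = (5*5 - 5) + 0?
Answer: -26754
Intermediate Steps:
M = 20 (M = (25 - 5) + 0 = 20 + 0 = 20)
y(Z, V) = 5*Z + 25*V
-152*y(M, 3) - 154 = -152*(5*20 + 25*3) - 154 = -152*(100 + 75) - 154 = -152*175 - 154 = -26600 - 154 = -26754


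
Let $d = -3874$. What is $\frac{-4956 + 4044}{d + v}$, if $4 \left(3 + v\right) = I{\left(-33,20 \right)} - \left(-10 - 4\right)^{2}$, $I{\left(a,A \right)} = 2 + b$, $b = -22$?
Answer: $\frac{912}{3931} \approx 0.232$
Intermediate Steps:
$I{\left(a,A \right)} = -20$ ($I{\left(a,A \right)} = 2 - 22 = -20$)
$v = -57$ ($v = -3 + \frac{-20 - \left(-10 - 4\right)^{2}}{4} = -3 + \frac{-20 - \left(-14\right)^{2}}{4} = -3 + \frac{-20 - 196}{4} = -3 + \frac{1}{4} \left(-216\right) = -3 - 54 = -57$)
$\frac{-4956 + 4044}{d + v} = \frac{-4956 + 4044}{-3874 - 57} = - \frac{912}{-3931} = \left(-912\right) \left(- \frac{1}{3931}\right) = \frac{912}{3931}$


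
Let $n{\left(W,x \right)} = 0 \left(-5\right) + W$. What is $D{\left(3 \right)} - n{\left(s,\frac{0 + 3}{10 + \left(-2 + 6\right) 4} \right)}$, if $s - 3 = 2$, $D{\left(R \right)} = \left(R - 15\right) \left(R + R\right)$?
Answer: $-77$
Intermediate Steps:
$D{\left(R \right)} = 2 R \left(-15 + R\right)$ ($D{\left(R \right)} = \left(-15 + R\right) 2 R = 2 R \left(-15 + R\right)$)
$s = 5$ ($s = 3 + 2 = 5$)
$n{\left(W,x \right)} = W$ ($n{\left(W,x \right)} = 0 + W = W$)
$D{\left(3 \right)} - n{\left(s,\frac{0 + 3}{10 + \left(-2 + 6\right) 4} \right)} = 2 \cdot 3 \left(-15 + 3\right) - 5 = 2 \cdot 3 \left(-12\right) - 5 = -72 - 5 = -77$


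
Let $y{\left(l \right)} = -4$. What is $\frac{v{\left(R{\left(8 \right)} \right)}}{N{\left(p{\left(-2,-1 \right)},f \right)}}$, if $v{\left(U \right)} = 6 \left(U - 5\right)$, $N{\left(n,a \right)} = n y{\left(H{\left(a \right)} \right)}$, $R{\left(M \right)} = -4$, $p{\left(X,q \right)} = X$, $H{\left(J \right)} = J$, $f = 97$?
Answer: $- \frac{27}{4} \approx -6.75$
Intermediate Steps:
$N{\left(n,a \right)} = - 4 n$ ($N{\left(n,a \right)} = n \left(-4\right) = - 4 n$)
$v{\left(U \right)} = -30 + 6 U$ ($v{\left(U \right)} = 6 \left(-5 + U\right) = -30 + 6 U$)
$\frac{v{\left(R{\left(8 \right)} \right)}}{N{\left(p{\left(-2,-1 \right)},f \right)}} = \frac{-30 + 6 \left(-4\right)}{\left(-4\right) \left(-2\right)} = \frac{-30 - 24}{8} = \left(-54\right) \frac{1}{8} = - \frac{27}{4}$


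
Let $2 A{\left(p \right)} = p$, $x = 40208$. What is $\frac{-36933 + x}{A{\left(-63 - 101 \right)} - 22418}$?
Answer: $- \frac{131}{900} \approx -0.14556$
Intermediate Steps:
$A{\left(p \right)} = \frac{p}{2}$
$\frac{-36933 + x}{A{\left(-63 - 101 \right)} - 22418} = \frac{-36933 + 40208}{\frac{-63 - 101}{2} - 22418} = \frac{3275}{\frac{1}{2} \left(-164\right) - 22418} = \frac{3275}{-82 - 22418} = \frac{3275}{-22500} = 3275 \left(- \frac{1}{22500}\right) = - \frac{131}{900}$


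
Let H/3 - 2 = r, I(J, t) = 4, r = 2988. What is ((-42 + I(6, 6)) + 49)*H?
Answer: 98670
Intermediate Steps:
H = 8970 (H = 6 + 3*2988 = 6 + 8964 = 8970)
((-42 + I(6, 6)) + 49)*H = ((-42 + 4) + 49)*8970 = (-38 + 49)*8970 = 11*8970 = 98670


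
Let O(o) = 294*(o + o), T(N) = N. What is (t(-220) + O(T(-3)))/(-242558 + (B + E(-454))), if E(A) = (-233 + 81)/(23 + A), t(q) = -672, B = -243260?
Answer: 174986/34897901 ≈ 0.0050142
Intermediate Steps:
O(o) = 588*o (O(o) = 294*(2*o) = 588*o)
E(A) = -152/(23 + A)
(t(-220) + O(T(-3)))/(-242558 + (B + E(-454))) = (-672 + 588*(-3))/(-242558 + (-243260 - 152/(23 - 454))) = (-672 - 1764)/(-242558 + (-243260 - 152/(-431))) = -2436/(-242558 + (-243260 - 152*(-1/431))) = -2436/(-242558 + (-243260 + 152/431)) = -2436/(-242558 - 104844908/431) = -2436/(-209387406/431) = -2436*(-431/209387406) = 174986/34897901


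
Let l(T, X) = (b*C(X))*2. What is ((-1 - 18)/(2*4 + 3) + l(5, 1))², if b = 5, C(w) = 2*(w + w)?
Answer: 177241/121 ≈ 1464.8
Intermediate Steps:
C(w) = 4*w (C(w) = 2*(2*w) = 4*w)
l(T, X) = 40*X (l(T, X) = (5*(4*X))*2 = (20*X)*2 = 40*X)
((-1 - 18)/(2*4 + 3) + l(5, 1))² = ((-1 - 18)/(2*4 + 3) + 40*1)² = (-19/(8 + 3) + 40)² = (-19/11 + 40)² = (421/11)² = 177241/121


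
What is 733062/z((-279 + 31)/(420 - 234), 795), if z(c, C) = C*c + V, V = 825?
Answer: -733062/235 ≈ -3119.4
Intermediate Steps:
z(c, C) = 825 + C*c (z(c, C) = C*c + 825 = 825 + C*c)
733062/z((-279 + 31)/(420 - 234), 795) = 733062/(825 + 795*((-279 + 31)/(420 - 234))) = 733062/(825 + 795*(-248/186)) = 733062/(825 + 795*(-248*1/186)) = 733062/(825 + 795*(-4/3)) = 733062/(825 - 1060) = 733062/(-235) = 733062*(-1/235) = -733062/235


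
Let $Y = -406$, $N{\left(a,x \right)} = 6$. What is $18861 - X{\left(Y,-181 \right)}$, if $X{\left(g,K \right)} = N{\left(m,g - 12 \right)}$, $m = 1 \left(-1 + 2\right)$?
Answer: $18855$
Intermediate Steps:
$m = 1$ ($m = 1 \cdot 1 = 1$)
$X{\left(g,K \right)} = 6$
$18861 - X{\left(Y,-181 \right)} = 18861 - 6 = 18855$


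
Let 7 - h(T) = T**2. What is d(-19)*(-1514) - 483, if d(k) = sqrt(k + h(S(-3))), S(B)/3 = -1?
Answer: -483 - 1514*I*sqrt(21) ≈ -483.0 - 6938.0*I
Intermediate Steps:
S(B) = -3 (S(B) = 3*(-1) = -3)
h(T) = 7 - T**2
d(k) = sqrt(-2 + k) (d(k) = sqrt(k + (7 - 1*(-3)**2)) = sqrt(k + (7 - 1*9)) = sqrt(k + (7 - 9)) = sqrt(k - 2) = sqrt(-2 + k))
d(-19)*(-1514) - 483 = sqrt(-2 - 19)*(-1514) - 483 = sqrt(-21)*(-1514) - 483 = (I*sqrt(21))*(-1514) - 483 = -1514*I*sqrt(21) - 483 = -483 - 1514*I*sqrt(21)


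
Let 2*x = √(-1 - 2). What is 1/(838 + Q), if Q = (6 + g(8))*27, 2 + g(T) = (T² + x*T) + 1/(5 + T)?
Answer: 452257/1216188169 - 18252*I*√3/1216188169 ≈ 0.00037186 - 2.5994e-5*I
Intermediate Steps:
x = I*√3/2 (x = √(-1 - 2)/2 = √(-3)/2 = (I*√3)/2 = I*√3/2 ≈ 0.86602*I)
g(T) = -2 + T² + 1/(5 + T) + I*T*√3/2 (g(T) = -2 + ((T² + (I*√3/2)*T) + 1/(5 + T)) = -2 + ((T² + I*T*√3/2) + 1/(5 + T)) = -2 + (T² + 1/(5 + T) + I*T*√3/2) = -2 + T² + 1/(5 + T) + I*T*√3/2)
Q = 23895/13 + 108*I*√3 (Q = (6 + (-18 - 4*8 + 2*8³ + 10*8² + I*√3*8² + 5*I*8*√3)/(2*(5 + 8)))*27 = (6 + (½)*(-18 - 32 + 2*512 + 10*64 + I*√3*64 + 40*I*√3)/13)*27 = (6 + (½)*(1/13)*(-18 - 32 + 1024 + 640 + 64*I*√3 + 40*I*√3))*27 = (6 + (½)*(1/13)*(1614 + 104*I*√3))*27 = (6 + (807/13 + 4*I*√3))*27 = (885/13 + 4*I*√3)*27 = 23895/13 + 108*I*√3 ≈ 1838.1 + 187.06*I)
1/(838 + Q) = 1/(838 + (23895/13 + 108*I*√3)) = 1/(34789/13 + 108*I*√3)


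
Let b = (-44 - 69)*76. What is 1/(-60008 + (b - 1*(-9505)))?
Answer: -1/59091 ≈ -1.6923e-5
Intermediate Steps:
b = -8588 (b = -113*76 = -8588)
1/(-60008 + (b - 1*(-9505))) = 1/(-60008 + (-8588 - 1*(-9505))) = 1/(-60008 + (-8588 + 9505)) = 1/(-60008 + 917) = 1/(-59091) = -1/59091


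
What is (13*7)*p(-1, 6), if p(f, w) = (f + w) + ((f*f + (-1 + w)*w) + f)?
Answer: 3185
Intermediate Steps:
p(f, w) = w + f² + 2*f + w*(-1 + w) (p(f, w) = (f + w) + ((f² + w*(-1 + w)) + f) = (f + w) + (f + f² + w*(-1 + w)) = w + f² + 2*f + w*(-1 + w))
(13*7)*p(-1, 6) = (13*7)*((-1)² + 6² + 2*(-1)) = 91*(1 + 36 - 2) = 91*35 = 3185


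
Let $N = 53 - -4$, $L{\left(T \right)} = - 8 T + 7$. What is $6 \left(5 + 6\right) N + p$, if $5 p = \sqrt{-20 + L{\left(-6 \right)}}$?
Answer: $3762 + \frac{\sqrt{35}}{5} \approx 3763.2$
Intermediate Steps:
$L{\left(T \right)} = 7 - 8 T$
$N = 57$ ($N = 53 + 4 = 57$)
$p = \frac{\sqrt{35}}{5}$ ($p = \frac{\sqrt{-20 + \left(7 - -48\right)}}{5} = \frac{\sqrt{-20 + \left(7 + 48\right)}}{5} = \frac{\sqrt{-20 + 55}}{5} = \frac{\sqrt{35}}{5} \approx 1.1832$)
$6 \left(5 + 6\right) N + p = 6 \left(5 + 6\right) 57 + \frac{\sqrt{35}}{5} = 6 \cdot 11 \cdot 57 + \frac{\sqrt{35}}{5} = 66 \cdot 57 + \frac{\sqrt{35}}{5} = 3762 + \frac{\sqrt{35}}{5}$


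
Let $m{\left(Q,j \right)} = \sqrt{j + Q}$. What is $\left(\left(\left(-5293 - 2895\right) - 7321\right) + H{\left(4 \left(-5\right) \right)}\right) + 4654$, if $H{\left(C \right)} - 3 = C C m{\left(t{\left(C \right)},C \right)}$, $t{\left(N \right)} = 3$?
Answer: $-10852 + 400 i \sqrt{17} \approx -10852.0 + 1649.2 i$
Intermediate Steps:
$m{\left(Q,j \right)} = \sqrt{Q + j}$
$H{\left(C \right)} = 3 + C^{2} \sqrt{3 + C}$ ($H{\left(C \right)} = 3 + C C \sqrt{3 + C} = 3 + C^{2} \sqrt{3 + C}$)
$\left(\left(\left(-5293 - 2895\right) - 7321\right) + H{\left(4 \left(-5\right) \right)}\right) + 4654 = \left(\left(\left(-5293 - 2895\right) - 7321\right) + \left(3 + \left(4 \left(-5\right)\right)^{2} \sqrt{3 + 4 \left(-5\right)}\right)\right) + 4654 = \left(\left(-8188 - 7321\right) + \left(3 + \left(-20\right)^{2} \sqrt{3 - 20}\right)\right) + 4654 = \left(-15509 + \left(3 + 400 \sqrt{-17}\right)\right) + 4654 = \left(-15509 + \left(3 + 400 i \sqrt{17}\right)\right) + 4654 = \left(-15506 + 400 i \sqrt{17}\right) + 4654 = -10852 + 400 i \sqrt{17}$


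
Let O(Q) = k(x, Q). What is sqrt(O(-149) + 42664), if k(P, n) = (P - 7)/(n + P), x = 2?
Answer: sqrt(18814839)/21 ≈ 206.55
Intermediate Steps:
k(P, n) = (-7 + P)/(P + n)
O(Q) = -5/(2 + Q) (O(Q) = (-7 + 2)/(2 + Q) = -5/(2 + Q))
sqrt(O(-149) + 42664) = sqrt(-5/(2 - 149) + 42664) = sqrt(-5/(-147) + 42664) = sqrt(-5*(-1/147) + 42664) = sqrt(5/147 + 42664) = sqrt(6271613/147) = sqrt(18814839)/21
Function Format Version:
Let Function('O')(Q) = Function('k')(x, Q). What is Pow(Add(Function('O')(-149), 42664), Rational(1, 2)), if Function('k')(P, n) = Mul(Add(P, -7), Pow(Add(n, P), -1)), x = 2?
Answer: Mul(Rational(1, 21), Pow(18814839, Rational(1, 2))) ≈ 206.55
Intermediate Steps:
Function('k')(P, n) = Mul(Pow(Add(P, n), -1), Add(-7, P)) (Function('k')(P, n) = Mul(Add(-7, P), Pow(Add(P, n), -1)) = Mul(Pow(Add(P, n), -1), Add(-7, P)))
Function('O')(Q) = Mul(-5, Pow(Add(2, Q), -1)) (Function('O')(Q) = Mul(Pow(Add(2, Q), -1), Add(-7, 2)) = Mul(Pow(Add(2, Q), -1), -5) = Mul(-5, Pow(Add(2, Q), -1)))
Pow(Add(Function('O')(-149), 42664), Rational(1, 2)) = Pow(Add(Mul(-5, Pow(Add(2, -149), -1)), 42664), Rational(1, 2)) = Pow(Add(Mul(-5, Pow(-147, -1)), 42664), Rational(1, 2)) = Pow(Add(Mul(-5, Rational(-1, 147)), 42664), Rational(1, 2)) = Pow(Add(Rational(5, 147), 42664), Rational(1, 2)) = Pow(Rational(6271613, 147), Rational(1, 2)) = Mul(Rational(1, 21), Pow(18814839, Rational(1, 2)))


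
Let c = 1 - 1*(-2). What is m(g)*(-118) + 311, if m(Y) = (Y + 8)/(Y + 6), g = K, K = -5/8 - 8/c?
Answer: 6881/65 ≈ 105.86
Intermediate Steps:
c = 3 (c = 1 + 2 = 3)
K = -79/24 (K = -5/8 - 8/3 = -79/24 ≈ -3.2917)
g = -79/24 ≈ -3.2917
m(Y) = (8 + Y)/(6 + Y)
m(g)*(-118) + 311 = ((8 - 79/24)/(6 - 79/24))*(-118) + 311 = ((113/24)/(65/24))*(-118) + 311 = ((24/65)*(113/24))*(-118) + 311 = (113/65)*(-118) + 311 = -13334/65 + 311 = 6881/65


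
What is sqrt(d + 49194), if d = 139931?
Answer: 5*sqrt(7565) ≈ 434.89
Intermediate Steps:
sqrt(d + 49194) = sqrt(139931 + 49194) = sqrt(189125) = 5*sqrt(7565)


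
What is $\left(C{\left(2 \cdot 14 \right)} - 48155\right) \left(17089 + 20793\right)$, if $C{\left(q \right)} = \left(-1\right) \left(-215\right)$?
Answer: $-1816063080$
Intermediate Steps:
$C{\left(q \right)} = 215$
$\left(C{\left(2 \cdot 14 \right)} - 48155\right) \left(17089 + 20793\right) = \left(215 - 48155\right) \left(17089 + 20793\right) = \left(-47940\right) 37882 = -1816063080$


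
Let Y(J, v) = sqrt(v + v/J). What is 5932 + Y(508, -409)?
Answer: 5932 + I*sqrt(26438987)/254 ≈ 5932.0 + 20.244*I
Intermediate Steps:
5932 + Y(508, -409) = 5932 + sqrt(-409 - 409/508) = 5932 + sqrt(-208181/508) = 5932 + I*sqrt(26438987)/254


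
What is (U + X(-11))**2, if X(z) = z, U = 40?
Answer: 841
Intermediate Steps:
(U + X(-11))**2 = (40 - 11)**2 = 29**2 = 841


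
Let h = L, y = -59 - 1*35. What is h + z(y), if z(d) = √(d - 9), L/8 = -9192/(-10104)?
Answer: 3064/421 + I*√103 ≈ 7.2779 + 10.149*I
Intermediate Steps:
y = -94 (y = -59 - 35 = -94)
L = 3064/421 (L = 8*(-9192/(-10104)) = 8*(-9192*(-1/10104)) = 8*(383/421) = 3064/421 ≈ 7.2779)
h = 3064/421 ≈ 7.2779
z(d) = √(-9 + d)
h + z(y) = 3064/421 + √(-9 - 94) = 3064/421 + √(-103) = 3064/421 + I*√103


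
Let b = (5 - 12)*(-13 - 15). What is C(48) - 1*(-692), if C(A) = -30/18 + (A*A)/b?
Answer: 103207/147 ≈ 702.09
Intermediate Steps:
b = 196 (b = -7*(-28) = 196)
C(A) = -5/3 + A**2/196 (C(A) = -30/18 + (A*A)/196 = -30*1/18 + A**2*(1/196) = -5/3 + A**2/196)
C(48) - 1*(-692) = (-5/3 + (1/196)*48**2) - 1*(-692) = (-5/3 + (1/196)*2304) + 692 = (-5/3 + 576/49) + 692 = 1483/147 + 692 = 103207/147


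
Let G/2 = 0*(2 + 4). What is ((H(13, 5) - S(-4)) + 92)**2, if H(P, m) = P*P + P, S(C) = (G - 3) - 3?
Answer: 78400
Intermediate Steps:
G = 0 (G = 2*(0*(2 + 4)) = 2*(0*6) = 2*0 = 0)
S(C) = -6 (S(C) = (0 - 3) - 3 = -3 - 3 = -6)
H(P, m) = P + P**2 (H(P, m) = P**2 + P = P + P**2)
((H(13, 5) - S(-4)) + 92)**2 = ((13*(1 + 13) - 1*(-6)) + 92)**2 = ((13*14 + 6) + 92)**2 = ((182 + 6) + 92)**2 = (188 + 92)**2 = 280**2 = 78400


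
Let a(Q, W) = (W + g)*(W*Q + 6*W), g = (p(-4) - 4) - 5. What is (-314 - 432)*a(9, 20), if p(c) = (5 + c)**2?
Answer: -2685600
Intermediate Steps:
g = -8 (g = ((5 - 4)**2 - 4) - 5 = (1**2 - 4) - 5 = (1 - 4) - 5 = -3 - 5 = -8)
a(Q, W) = (-8 + W)*(6*W + Q*W) (a(Q, W) = (W - 8)*(W*Q + 6*W) = (-8 + W)*(Q*W + 6*W) = (-8 + W)*(6*W + Q*W))
(-314 - 432)*a(9, 20) = (-314 - 432)*(20*(-48 - 8*9 + 6*20 + 9*20)) = -14920*(-48 - 72 + 120 + 180) = -14920*180 = -746*3600 = -2685600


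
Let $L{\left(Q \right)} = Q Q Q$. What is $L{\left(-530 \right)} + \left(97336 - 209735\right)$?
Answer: $-148989399$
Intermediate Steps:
$L{\left(Q \right)} = Q^{3}$ ($L{\left(Q \right)} = Q^{2} Q = Q^{3}$)
$L{\left(-530 \right)} + \left(97336 - 209735\right) = \left(-530\right)^{3} + \left(97336 - 209735\right) = -148877000 - 112399 = -148989399$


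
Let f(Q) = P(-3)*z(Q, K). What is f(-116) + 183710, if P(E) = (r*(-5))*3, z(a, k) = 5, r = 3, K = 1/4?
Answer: 183485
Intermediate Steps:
K = ¼ (K = 1*(¼) = ¼ ≈ 0.25000)
P(E) = -45 (P(E) = (3*(-5))*3 = -15*3 = -45)
f(Q) = -225 (f(Q) = -45*5 = -225)
f(-116) + 183710 = -225 + 183710 = 183485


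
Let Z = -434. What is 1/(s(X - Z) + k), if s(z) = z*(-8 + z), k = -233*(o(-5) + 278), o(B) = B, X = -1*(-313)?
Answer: 1/488424 ≈ 2.0474e-6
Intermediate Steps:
X = 313
k = -63609 (k = -233*(-5 + 278) = -233*273 = -63609)
1/(s(X - Z) + k) = 1/((313 - 1*(-434))*(-8 + (313 - 1*(-434))) - 63609) = 1/((313 + 434)*(-8 + (313 + 434)) - 63609) = 1/(747*(-8 + 747) - 63609) = 1/(747*739 - 63609) = 1/(552033 - 63609) = 1/488424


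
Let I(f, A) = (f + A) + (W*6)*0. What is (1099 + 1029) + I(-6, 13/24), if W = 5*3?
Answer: 50941/24 ≈ 2122.5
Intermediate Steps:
W = 15
I(f, A) = A + f (I(f, A) = (f + A) + (15*6)*0 = (A + f) + 90*0 = (A + f) + 0 = A + f)
(1099 + 1029) + I(-6, 13/24) = (1099 + 1029) + (13/24 - 6) = 2128 + (13*(1/24) - 6) = 2128 + (13/24 - 6) = 2128 - 131/24 = 50941/24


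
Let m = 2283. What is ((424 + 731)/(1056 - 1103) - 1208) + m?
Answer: 49370/47 ≈ 1050.4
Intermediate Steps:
((424 + 731)/(1056 - 1103) - 1208) + m = ((424 + 731)/(1056 - 1103) - 1208) + 2283 = (1155/(-47) - 1208) + 2283 = (1155*(-1/47) - 1208) + 2283 = (-1155/47 - 1208) + 2283 = -57931/47 + 2283 = 49370/47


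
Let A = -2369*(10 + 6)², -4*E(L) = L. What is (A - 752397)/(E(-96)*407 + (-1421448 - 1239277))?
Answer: 1358861/2650957 ≈ 0.51259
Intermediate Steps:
E(L) = -L/4
A = -606464 (A = -2369*16² = -2369*256 = -606464)
(A - 752397)/(E(-96)*407 + (-1421448 - 1239277)) = (-606464 - 752397)/(-¼*(-96)*407 + (-1421448 - 1239277)) = -1358861/(24*407 - 2660725) = -1358861/(9768 - 2660725) = -1358861/(-2650957) = -1358861*(-1/2650957) = 1358861/2650957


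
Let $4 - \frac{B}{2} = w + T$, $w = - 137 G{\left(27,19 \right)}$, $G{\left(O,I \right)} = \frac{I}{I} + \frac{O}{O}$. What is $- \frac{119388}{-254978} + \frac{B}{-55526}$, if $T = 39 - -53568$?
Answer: $\frac{8456145403}{3539477107} \approx 2.3891$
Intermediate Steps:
$G{\left(O,I \right)} = 2$ ($G{\left(O,I \right)} = 1 + 1 = 2$)
$T = 53607$ ($T = 39 + 53568 = 53607$)
$w = -274$ ($w = \left(-137\right) 2 = -274$)
$B = -106658$ ($B = 8 - 2 \left(-274 + 53607\right) = 8 - 106666 = -106658$)
$- \frac{119388}{-254978} + \frac{B}{-55526} = - \frac{119388}{-254978} - \frac{106658}{-55526} = \left(-119388\right) \left(- \frac{1}{254978}\right) - - \frac{53329}{27763} = \frac{59694}{127489} + \frac{53329}{27763} = \frac{8456145403}{3539477107}$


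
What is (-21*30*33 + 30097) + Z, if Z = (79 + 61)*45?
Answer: 15607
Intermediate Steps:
Z = 6300 (Z = 140*45 = 6300)
(-21*30*33 + 30097) + Z = (-21*30*33 + 30097) + 6300 = (-630*33 + 30097) + 6300 = (-20790 + 30097) + 6300 = 9307 + 6300 = 15607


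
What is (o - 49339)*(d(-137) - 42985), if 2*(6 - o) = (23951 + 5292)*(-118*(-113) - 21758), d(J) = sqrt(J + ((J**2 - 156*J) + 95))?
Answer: -5292407036255 + 123122183*sqrt(40099) ≈ -5.2678e+12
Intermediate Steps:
d(J) = sqrt(95 + J**2 - 155*J) (d(J) = sqrt(J + (95 + J**2 - 156*J)) = sqrt(95 + J**2 - 155*J))
o = 123171522 (o = 6 - (23951 + 5292)*(-118*(-113) - 21758)/2 = 6 - 29243*(13334 - 21758)/2 = 6 - 29243*(-8424)/2 = 6 - 1/2*(-246343032) = 6 + 123171516 = 123171522)
(o - 49339)*(d(-137) - 42985) = (123171522 - 49339)*(sqrt(95 + (-137)**2 - 155*(-137)) - 42985) = 123122183*(sqrt(95 + 18769 + 21235) - 42985) = 123122183*(sqrt(40099) - 42985) = 123122183*(-42985 + sqrt(40099)) = -5292407036255 + 123122183*sqrt(40099)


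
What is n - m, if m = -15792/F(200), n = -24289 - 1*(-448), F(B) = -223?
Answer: -5332335/223 ≈ -23912.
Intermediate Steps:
n = -23841 (n = -24289 + 448 = -23841)
m = 15792/223 (m = -15792/(-223) = -15792*(-1/223) = 15792/223 ≈ 70.816)
n - m = -23841 - 1*15792/223 = -23841 - 15792/223 = -5332335/223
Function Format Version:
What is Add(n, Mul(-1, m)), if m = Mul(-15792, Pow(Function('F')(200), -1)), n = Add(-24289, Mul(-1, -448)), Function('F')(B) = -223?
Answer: Rational(-5332335, 223) ≈ -23912.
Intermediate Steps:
n = -23841 (n = Add(-24289, 448) = -23841)
m = Rational(15792, 223) (m = Mul(-15792, Pow(-223, -1)) = Mul(-15792, Rational(-1, 223)) = Rational(15792, 223) ≈ 70.816)
Add(n, Mul(-1, m)) = Add(-23841, Mul(-1, Rational(15792, 223))) = Add(-23841, Rational(-15792, 223)) = Rational(-5332335, 223)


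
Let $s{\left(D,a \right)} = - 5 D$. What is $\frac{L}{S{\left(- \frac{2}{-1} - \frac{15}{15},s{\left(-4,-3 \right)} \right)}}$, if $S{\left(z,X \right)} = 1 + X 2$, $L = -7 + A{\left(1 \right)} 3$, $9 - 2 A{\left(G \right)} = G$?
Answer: $\frac{5}{41} \approx 0.12195$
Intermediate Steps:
$A{\left(G \right)} = \frac{9}{2} - \frac{G}{2}$
$L = 5$ ($L = -7 + \left(\frac{9}{2} - \frac{1}{2}\right) 3 = -7 + 4 \cdot 3 = -7 + 12 = 5$)
$S{\left(z,X \right)} = 1 + 2 X$
$\frac{L}{S{\left(- \frac{2}{-1} - \frac{15}{15},s{\left(-4,-3 \right)} \right)}} = \frac{5}{1 + 2 \left(\left(-5\right) \left(-4\right)\right)} = \frac{5}{1 + 2 \cdot 20} = \frac{5}{1 + 40} = \frac{5}{41}$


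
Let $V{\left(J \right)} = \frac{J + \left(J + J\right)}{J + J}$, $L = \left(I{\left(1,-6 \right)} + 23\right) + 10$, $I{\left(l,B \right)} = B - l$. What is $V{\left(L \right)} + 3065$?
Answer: $\frac{6133}{2} \approx 3066.5$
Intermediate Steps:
$L = 26$ ($L = \left(\left(-6 - 1\right) + 23\right) + 10 = \left(-7 + 23\right) + 10 = 16 + 10 = 26$)
$V{\left(J \right)} = \frac{3}{2}$ ($V{\left(J \right)} = \frac{J + 2 J}{2 J} = 3 J \frac{1}{2 J} = \frac{3}{2}$)
$V{\left(L \right)} + 3065 = \frac{3}{2} + 3065 = \frac{6133}{2}$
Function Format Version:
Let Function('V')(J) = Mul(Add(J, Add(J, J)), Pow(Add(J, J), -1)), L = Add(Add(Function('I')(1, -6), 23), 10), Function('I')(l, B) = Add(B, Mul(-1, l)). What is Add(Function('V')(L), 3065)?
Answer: Rational(6133, 2) ≈ 3066.5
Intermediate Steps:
L = 26 (L = Add(Add(Add(-6, Mul(-1, 1)), 23), 10) = Add(Add(Add(-6, -1), 23), 10) = Add(Add(-7, 23), 10) = Add(16, 10) = 26)
Function('V')(J) = Rational(3, 2) (Function('V')(J) = Mul(Add(J, Mul(2, J)), Pow(Mul(2, J), -1)) = Mul(Mul(3, J), Mul(Rational(1, 2), Pow(J, -1))) = Rational(3, 2))
Add(Function('V')(L), 3065) = Add(Rational(3, 2), 3065) = Rational(6133, 2)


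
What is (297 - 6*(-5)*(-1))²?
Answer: 71289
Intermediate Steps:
(297 - 6*(-5)*(-1))² = (297 + 30*(-1))² = (297 - 30)² = 267² = 71289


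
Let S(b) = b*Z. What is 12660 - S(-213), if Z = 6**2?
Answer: 20328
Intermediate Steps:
Z = 36
S(b) = 36*b (S(b) = b*36 = 36*b)
12660 - S(-213) = 12660 - 36*(-213) = 12660 - 1*(-7668) = 12660 + 7668 = 20328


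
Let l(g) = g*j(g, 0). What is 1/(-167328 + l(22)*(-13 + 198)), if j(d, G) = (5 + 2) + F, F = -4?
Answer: -1/155118 ≈ -6.4467e-6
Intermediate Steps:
j(d, G) = 3 (j(d, G) = (5 + 2) - 4 = 7 - 4 = 3)
l(g) = 3*g (l(g) = g*3 = 3*g)
1/(-167328 + l(22)*(-13 + 198)) = 1/(-167328 + (3*22)*(-13 + 198)) = 1/(-167328 + 66*185) = 1/(-167328 + 12210) = 1/(-155118) = -1/155118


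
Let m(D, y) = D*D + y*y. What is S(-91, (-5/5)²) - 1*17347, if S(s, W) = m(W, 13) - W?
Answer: -17178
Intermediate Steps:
m(D, y) = D² + y²
S(s, W) = 169 + W² - W (S(s, W) = (W² + 13²) - W = (W² + 169) - W = (169 + W²) - W = 169 + W² - W)
S(-91, (-5/5)²) - 1*17347 = (169 + ((-5/5)²)² - (-5/5)²) - 1*17347 = (169 + ((-5*⅕)²)² - (-5*⅕)²) - 17347 = (169 + ((-1)²)² - 1*(-1)²) - 17347 = (169 + 1² - 1*1) - 17347 = (169 + 1 - 1) - 17347 = 169 - 17347 = -17178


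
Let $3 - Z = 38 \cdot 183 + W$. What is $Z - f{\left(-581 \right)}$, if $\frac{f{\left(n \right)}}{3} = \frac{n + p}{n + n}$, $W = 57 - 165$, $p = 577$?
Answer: $- \frac{3975789}{581} \approx -6843.0$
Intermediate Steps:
$W = -108$ ($W = 57 - 165 = -108$)
$Z = -6843$ ($Z = 3 - \left(38 \cdot 183 - 108\right) = 3 - \left(6954 - 108\right) = 3 - 6846 = -6843$)
$f{\left(n \right)} = \frac{3 \left(577 + n\right)}{2 n}$ ($f{\left(n \right)} = 3 \frac{n + 577}{n + n} = 3 \frac{577 + n}{2 n} = \frac{3 \left(577 + n\right)}{2 n}$)
$Z - f{\left(-581 \right)} = -6843 - \frac{3 \left(577 - 581\right)}{2 \left(-581\right)} = -6843 - \frac{3}{2} \left(- \frac{1}{581}\right) \left(-4\right) = -6843 - \frac{6}{581} = - \frac{3975789}{581}$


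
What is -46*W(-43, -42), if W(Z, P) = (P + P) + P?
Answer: 5796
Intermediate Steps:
W(Z, P) = 3*P (W(Z, P) = 2*P + P = 3*P)
-46*W(-43, -42) = -138*(-42) = -46*(-126) = 5796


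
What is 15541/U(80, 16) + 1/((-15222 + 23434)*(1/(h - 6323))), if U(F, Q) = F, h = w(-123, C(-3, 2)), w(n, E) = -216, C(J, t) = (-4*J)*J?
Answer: 31774893/164240 ≈ 193.47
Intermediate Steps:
C(J, t) = -4*J²
h = -216
15541/U(80, 16) + 1/((-15222 + 23434)*(1/(h - 6323))) = 15541/80 + 1/((-15222 + 23434)*(1/(-216 - 6323))) = 15541*(1/80) + 1/(8212*(1/(-6539))) = 15541/80 + 1/(8212*(-1/6539)) = 15541/80 + (1/8212)*(-6539) = 15541/80 - 6539/8212 = 31774893/164240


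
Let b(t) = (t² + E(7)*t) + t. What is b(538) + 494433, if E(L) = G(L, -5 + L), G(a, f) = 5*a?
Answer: 803245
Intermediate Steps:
E(L) = 5*L
b(t) = t² + 36*t (b(t) = (t² + (5*7)*t) + t = (t² + 35*t) + t = t² + 36*t)
b(538) + 494433 = 538*(36 + 538) + 494433 = 538*574 + 494433 = 308812 + 494433 = 803245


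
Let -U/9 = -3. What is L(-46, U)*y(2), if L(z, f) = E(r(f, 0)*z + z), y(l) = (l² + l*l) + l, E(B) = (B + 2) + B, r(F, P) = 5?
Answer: -5500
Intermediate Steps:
U = 27 (U = -9*(-3) = 27)
E(B) = 2 + 2*B (E(B) = (2 + B) + B = 2 + 2*B)
y(l) = l + 2*l² (y(l) = (l² + l²) + l = 2*l² + l = l + 2*l²)
L(z, f) = 2 + 12*z (L(z, f) = 2 + 2*(5*z + z) = 2 + 2*(6*z) = 2 + 12*z)
L(-46, U)*y(2) = (2 + 12*(-46))*(2*(1 + 2*2)) = (2 - 552)*(2*(1 + 4)) = -1100*5 = -550*10 = -5500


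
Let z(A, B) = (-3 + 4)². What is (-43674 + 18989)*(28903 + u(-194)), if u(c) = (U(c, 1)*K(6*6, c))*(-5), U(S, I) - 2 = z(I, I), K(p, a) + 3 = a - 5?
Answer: -788266105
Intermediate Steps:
K(p, a) = -8 + a (K(p, a) = -3 + (a - 5) = -3 + (-5 + a) = -8 + a)
z(A, B) = 1 (z(A, B) = 1² = 1)
U(S, I) = 3 (U(S, I) = 2 + 1 = 3)
u(c) = 120 - 15*c (u(c) = (3*(-8 + c))*(-5) = (-24 + 3*c)*(-5) = 120 - 15*c)
(-43674 + 18989)*(28903 + u(-194)) = (-43674 + 18989)*(28903 + (120 - 15*(-194))) = -24685*(28903 + (120 + 2910)) = -24685*(28903 + 3030) = -24685*31933 = -788266105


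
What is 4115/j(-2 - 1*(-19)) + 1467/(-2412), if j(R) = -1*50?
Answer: -111097/1340 ≈ -82.908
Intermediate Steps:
j(R) = -50
4115/j(-2 - 1*(-19)) + 1467/(-2412) = 4115/(-50) + 1467/(-2412) = 4115*(-1/50) + 1467*(-1/2412) = -823/10 - 163/268 = -111097/1340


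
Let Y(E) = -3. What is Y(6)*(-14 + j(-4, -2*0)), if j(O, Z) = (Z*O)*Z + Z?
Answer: 42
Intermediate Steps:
j(O, Z) = Z + O*Z**2 (j(O, Z) = (O*Z)*Z + Z = O*Z**2 + Z = Z + O*Z**2)
Y(6)*(-14 + j(-4, -2*0)) = -3*(-14 + (-2*0)*(1 - (-8)*0)) = -3*(-14 + 0*(1 - 4*0)) = -3*(-14 + 0*(1 + 0)) = -3*(-14 + 0*1) = -3*(-14 + 0) = -3*(-14) = 42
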